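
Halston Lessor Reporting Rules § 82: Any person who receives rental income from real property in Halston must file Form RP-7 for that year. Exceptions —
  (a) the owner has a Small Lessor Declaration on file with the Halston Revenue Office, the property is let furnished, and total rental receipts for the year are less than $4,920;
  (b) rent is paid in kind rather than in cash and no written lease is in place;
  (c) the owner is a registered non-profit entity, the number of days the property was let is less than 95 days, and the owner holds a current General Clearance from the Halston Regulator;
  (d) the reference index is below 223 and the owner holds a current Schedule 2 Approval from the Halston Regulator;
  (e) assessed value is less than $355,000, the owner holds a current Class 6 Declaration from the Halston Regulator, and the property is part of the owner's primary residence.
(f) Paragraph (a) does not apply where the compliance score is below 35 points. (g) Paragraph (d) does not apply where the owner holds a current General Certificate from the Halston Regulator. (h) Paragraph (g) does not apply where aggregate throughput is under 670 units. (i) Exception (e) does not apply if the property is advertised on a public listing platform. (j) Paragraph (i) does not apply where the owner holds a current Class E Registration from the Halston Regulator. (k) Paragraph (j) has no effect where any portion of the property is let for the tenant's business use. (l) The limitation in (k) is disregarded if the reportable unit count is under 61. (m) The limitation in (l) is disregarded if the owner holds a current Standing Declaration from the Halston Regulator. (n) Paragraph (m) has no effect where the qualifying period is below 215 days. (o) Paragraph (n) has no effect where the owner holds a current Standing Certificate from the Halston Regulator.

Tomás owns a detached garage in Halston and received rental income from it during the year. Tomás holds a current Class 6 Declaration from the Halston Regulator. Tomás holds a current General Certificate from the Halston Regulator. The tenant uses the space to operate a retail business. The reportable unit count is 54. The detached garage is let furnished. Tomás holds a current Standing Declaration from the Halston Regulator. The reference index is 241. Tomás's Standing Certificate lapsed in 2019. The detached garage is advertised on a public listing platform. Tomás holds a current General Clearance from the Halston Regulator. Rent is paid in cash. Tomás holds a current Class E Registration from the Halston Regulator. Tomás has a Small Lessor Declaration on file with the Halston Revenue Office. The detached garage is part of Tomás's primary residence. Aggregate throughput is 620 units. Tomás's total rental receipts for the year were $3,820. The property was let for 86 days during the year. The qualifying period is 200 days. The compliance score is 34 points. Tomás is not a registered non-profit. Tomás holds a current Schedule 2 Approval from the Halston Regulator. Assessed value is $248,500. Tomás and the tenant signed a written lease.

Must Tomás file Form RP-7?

No — exception (e) applies; Tomás is not required to file Form RP-7.

All of (a)'s requirements are met (a Small Lessor Declaration is on file; the property is let furnished; total rental receipts for the year are $3,820, less than the $4,920 limit). But applying paragraph (f): (f) applies — the compliance score is 34 points, below the 35 points limit. So (a) is unavailable.
Exception (b) does not apply: rent is paid in cash.
Exception (c) does not apply: Tomás is not a registered non-profit.
Exception (d) fails — the reference index is 241, not below 223.
Exception (e): assessed value is $248,500, less than the $355,000 limit; a current Class 6 Declaration is held; the detached garage is part of the primary residence — every condition holds. Under paragraphs (i)–(o): (i) would limit (e) — the property is publicly advertised — but (j) sets (i) aside: (j) applies — a current Class E Registration is held. (k) is triggered (the space is let for business use), but yields to (l): (l) operates against (k): the reportable unit count is 54, under the 61 limit. (m) applies (a current Standing Declaration is held), but yields to (n): (n) is engaged — the qualifying period is 200 days, below the 215 days limit. (o), which would lift (n), does not operate here — there is no Standing Certificate in force. Exception (e) stands.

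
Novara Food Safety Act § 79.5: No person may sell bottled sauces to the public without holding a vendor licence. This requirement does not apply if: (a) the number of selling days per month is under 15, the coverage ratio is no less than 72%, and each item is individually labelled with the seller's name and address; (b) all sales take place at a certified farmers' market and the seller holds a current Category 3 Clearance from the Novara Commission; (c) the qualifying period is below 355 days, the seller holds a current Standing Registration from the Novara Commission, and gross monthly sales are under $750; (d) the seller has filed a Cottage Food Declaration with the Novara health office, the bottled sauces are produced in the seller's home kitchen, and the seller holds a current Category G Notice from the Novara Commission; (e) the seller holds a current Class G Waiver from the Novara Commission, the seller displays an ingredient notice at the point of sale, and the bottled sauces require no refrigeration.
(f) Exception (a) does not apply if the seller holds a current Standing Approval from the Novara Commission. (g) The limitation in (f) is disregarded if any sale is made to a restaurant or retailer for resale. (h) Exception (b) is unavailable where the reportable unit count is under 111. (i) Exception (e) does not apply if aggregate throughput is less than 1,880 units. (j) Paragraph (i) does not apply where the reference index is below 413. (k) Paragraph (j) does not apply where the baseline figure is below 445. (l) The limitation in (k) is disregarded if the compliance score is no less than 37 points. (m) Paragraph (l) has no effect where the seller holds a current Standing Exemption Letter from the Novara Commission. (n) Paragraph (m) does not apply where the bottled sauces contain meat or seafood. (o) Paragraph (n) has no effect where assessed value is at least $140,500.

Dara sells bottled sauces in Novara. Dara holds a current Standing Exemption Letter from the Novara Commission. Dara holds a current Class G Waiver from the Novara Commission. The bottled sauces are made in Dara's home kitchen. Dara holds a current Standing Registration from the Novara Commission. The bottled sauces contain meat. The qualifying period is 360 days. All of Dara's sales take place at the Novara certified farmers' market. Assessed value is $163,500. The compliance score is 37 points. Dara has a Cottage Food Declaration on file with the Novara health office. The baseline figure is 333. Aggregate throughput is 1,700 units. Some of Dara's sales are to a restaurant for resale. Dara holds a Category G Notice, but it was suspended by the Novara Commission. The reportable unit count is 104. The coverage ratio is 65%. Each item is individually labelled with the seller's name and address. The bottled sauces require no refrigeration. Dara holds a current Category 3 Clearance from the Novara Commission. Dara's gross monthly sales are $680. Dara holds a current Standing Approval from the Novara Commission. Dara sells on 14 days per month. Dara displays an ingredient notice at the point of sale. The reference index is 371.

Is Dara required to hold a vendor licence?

Yes — Dara must hold a vendor licence.

Exception (a) does not apply: the coverage ratio is 65%, short of 72%.
Exception (b): all sales are at a certified farmers' market; a current Category 3 Clearance is held — every condition holds. But applying paragraph (h): (h) is triggered — the reportable unit count is 104, under the 111 limit. So (b) is unavailable.
Exception (c) requires that the qualifying period is below 355 days; but the qualifying period is 360 days, not below 355 days, so (c) is unavailable.
Exception (d) requires that the seller holds a current Category G Notice from the Novara Commission; but no current Category G Notice is held, so (d) is unavailable.
All of (e)'s requirements are met (a current Class G Waiver is held; an ingredient notice is displayed; the bottled sauces are shelf-stable). But applying paragraphs (i)–(o): (i) applies — aggregate throughput is 1,700 units, less than the 1,880 units limit. (j) would limit (i) — the reference index is 371, below the 413 limit — but (k) sets (j) aside: (k) operates — the baseline figure is 333, below the 445 limit. (l) would limit (k) — the compliance score is 37 points, meeting the 37 points threshold — but (m) sets (l) aside: (m) operates against (l): a current Standing Exemption Letter is held. (n) is triggered (the bottled sauces contain meat), but yields to (o): (o) applies — assessed value is $163,500, meeting the $140,500 threshold. Exception (e) does not apply.
No exception is made out. Dara falls within the general rule.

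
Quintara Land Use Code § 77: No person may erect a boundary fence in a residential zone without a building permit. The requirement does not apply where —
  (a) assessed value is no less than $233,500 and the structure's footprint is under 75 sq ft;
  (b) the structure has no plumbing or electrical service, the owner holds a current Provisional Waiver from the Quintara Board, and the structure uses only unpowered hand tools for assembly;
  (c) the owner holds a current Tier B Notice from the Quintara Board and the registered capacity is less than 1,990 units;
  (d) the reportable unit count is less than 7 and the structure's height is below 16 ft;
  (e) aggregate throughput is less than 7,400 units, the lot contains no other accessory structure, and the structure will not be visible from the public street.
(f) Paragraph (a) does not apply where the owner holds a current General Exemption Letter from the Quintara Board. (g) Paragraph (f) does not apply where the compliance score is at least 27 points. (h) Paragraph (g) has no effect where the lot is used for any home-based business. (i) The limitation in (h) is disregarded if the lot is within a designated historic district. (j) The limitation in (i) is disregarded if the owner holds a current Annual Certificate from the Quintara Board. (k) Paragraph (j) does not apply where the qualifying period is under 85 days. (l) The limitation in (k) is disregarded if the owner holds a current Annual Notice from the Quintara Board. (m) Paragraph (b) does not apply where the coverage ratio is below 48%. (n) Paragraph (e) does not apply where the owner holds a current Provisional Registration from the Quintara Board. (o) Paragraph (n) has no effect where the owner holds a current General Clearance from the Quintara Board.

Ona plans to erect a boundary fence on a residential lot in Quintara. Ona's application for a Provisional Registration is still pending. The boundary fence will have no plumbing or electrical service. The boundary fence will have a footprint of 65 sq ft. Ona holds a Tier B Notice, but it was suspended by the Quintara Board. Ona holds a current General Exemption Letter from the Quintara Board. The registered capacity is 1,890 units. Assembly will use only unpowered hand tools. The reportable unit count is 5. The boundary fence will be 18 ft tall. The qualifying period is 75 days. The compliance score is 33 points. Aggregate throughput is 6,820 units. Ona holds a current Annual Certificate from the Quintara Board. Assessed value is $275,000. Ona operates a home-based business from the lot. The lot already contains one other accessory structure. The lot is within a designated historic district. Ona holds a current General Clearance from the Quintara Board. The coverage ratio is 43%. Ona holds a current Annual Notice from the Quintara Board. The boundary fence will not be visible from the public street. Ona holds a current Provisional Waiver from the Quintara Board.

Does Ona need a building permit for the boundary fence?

Exception (a)'s conditions are all satisfied: assessed value is $275,000, meeting the $233,500 threshold; the structure's footprint is 65 sq ft, under the 75 sq ft limit. However, paragraphs (f)–(l) must be considered: (f) is triggered — a current General Exemption Letter is held. (g) would limit (f) — the compliance score is 33 points, meeting the 27 points threshold — but (h) sets (g) aside: (h) operates against (g): a home-based business operates on the lot. (i) would limit (h) — the lot is in a historic district — but (j) sets (i) aside: (j) operates — a current Annual Certificate is held. (k) would limit (j) — the qualifying period is 75 days, under the 85 days limit — but (l) sets (k) aside: (l) is engaged — a current Annual Notice is held. (a) is therefore removed.
Exception (b): there is no plumbing or electrical service; a current Provisional Waiver is held; assembly uses only hand tools — every condition holds. But: (m) applies — the coverage ratio is 43%, below the 48% limit. Exception (b) does not apply.
Exception (c) requires that the owner holds a current Tier B Notice from the Quintara Board; but no current Tier B Notice is held, so (c) is unavailable.
Exception (d) does not apply: the structure's height is 18 ft, not below 16 ft.
Exception (e) fails — the lot already has another accessory structure.
No exception is made out. Ona falls within the general rule.

Yes — Ona must obtain a building permit.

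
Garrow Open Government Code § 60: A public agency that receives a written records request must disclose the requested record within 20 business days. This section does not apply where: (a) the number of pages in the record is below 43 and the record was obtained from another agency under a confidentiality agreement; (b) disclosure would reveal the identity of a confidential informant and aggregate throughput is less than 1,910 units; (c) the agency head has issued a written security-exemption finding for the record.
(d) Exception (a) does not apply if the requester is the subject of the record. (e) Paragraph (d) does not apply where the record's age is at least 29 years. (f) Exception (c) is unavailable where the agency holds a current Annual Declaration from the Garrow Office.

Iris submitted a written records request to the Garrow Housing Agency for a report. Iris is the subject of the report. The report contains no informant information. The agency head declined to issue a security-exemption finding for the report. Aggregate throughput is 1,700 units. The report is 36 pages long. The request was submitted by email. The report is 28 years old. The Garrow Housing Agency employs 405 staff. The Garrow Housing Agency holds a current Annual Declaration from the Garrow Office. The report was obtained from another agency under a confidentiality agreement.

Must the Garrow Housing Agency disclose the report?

Yes — the Garrow Housing Agency must disclose the report.

Exception (a) is satisfied on its face — the number of pages in the record is 36, below the 43 limit; the report was obtained under a confidentiality agreement. However, paragraphs (d)–(e) must be considered: (d) operates against (a): Iris is the subject of the report. (e) is inapplicable (the record's age is 28 years, short of 29 years), so (d) stands. So (a) is unavailable.
Exception (b) fails — the report contains no informant information.
Exception (c) requires that the agency head has issued a written security-exemption finding for the record; but the agency head declined to issue a security-exemption finding, so (c) is unavailable.
No exception displaces § 60.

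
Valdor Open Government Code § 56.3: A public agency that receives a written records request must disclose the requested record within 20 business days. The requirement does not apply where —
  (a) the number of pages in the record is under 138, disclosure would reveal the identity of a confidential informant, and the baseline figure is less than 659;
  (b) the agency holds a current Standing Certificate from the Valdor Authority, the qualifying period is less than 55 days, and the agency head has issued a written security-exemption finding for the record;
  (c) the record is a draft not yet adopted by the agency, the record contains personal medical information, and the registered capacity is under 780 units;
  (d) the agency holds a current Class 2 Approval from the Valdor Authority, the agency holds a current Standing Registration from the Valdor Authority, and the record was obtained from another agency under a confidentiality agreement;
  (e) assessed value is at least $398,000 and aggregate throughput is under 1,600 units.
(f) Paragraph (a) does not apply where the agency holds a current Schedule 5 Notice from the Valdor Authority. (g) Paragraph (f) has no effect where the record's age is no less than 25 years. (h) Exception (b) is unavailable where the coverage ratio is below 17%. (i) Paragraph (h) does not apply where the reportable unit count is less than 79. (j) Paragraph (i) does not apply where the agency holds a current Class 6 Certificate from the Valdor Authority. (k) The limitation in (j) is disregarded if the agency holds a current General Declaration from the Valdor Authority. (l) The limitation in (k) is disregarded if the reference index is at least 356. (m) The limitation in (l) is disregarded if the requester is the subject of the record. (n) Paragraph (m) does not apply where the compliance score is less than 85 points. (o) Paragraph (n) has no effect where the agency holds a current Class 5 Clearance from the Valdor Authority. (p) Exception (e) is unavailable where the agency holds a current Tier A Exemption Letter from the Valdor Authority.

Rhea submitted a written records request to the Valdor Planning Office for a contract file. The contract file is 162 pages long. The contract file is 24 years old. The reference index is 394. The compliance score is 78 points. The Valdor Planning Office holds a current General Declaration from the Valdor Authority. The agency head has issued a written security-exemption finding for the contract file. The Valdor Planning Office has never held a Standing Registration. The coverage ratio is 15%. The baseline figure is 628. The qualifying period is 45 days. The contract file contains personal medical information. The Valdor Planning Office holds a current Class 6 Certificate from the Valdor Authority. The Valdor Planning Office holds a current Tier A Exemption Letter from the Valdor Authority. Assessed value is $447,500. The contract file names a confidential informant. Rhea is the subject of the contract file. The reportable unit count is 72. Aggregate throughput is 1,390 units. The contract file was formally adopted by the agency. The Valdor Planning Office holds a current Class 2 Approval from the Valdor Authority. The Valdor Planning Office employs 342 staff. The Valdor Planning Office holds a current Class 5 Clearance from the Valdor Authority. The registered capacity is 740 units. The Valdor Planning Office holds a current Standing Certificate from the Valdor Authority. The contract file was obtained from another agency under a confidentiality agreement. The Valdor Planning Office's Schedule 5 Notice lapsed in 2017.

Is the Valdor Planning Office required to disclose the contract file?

No — exception (b) applies; the Valdor Planning Office is not required to disclose the contract file.

Exception (a) fails — the number of pages in the record is 162, not under 138.
Exception (b)'s conditions are all satisfied: a current Standing Certificate is held; the qualifying period is 45 days, less than the 55 days limit; a written security-exemption finding has been issued. Under paragraphs (h)–(o): (h) is triggered (the coverage ratio is 15%, below the 17% limit), but yields to (i): (i) is triggered — the reportable unit count is 72, less than the 79 limit. (j) would limit (i) — a current Class 6 Certificate is held — but (k) sets (j) aside: (k) operates — a current General Declaration is held. (l) is engaged (the reference index is 394, meeting the 356 threshold), but is overridden by (m): (m) applies — Rhea is the subject of the contract file. (n) would limit (m) — the compliance score is 78 points, less than the 85 points limit — but (o) sets (n) aside: (o) is engaged — a current Class 5 Clearance is held. (b) remains available.
Exception (c) fails — the contract file has been formally adopted.
Exception (d) does not apply: no current Standing Registration is held.
Exception (e): assessed value is $447,500, meeting the $398,000 threshold; aggregate throughput is 1,390 units, under the 1,600 units limit — every condition holds. But applying paragraph (p): (p) operates against (e): a current Tier A Exemption Letter is held. So (e) is unavailable.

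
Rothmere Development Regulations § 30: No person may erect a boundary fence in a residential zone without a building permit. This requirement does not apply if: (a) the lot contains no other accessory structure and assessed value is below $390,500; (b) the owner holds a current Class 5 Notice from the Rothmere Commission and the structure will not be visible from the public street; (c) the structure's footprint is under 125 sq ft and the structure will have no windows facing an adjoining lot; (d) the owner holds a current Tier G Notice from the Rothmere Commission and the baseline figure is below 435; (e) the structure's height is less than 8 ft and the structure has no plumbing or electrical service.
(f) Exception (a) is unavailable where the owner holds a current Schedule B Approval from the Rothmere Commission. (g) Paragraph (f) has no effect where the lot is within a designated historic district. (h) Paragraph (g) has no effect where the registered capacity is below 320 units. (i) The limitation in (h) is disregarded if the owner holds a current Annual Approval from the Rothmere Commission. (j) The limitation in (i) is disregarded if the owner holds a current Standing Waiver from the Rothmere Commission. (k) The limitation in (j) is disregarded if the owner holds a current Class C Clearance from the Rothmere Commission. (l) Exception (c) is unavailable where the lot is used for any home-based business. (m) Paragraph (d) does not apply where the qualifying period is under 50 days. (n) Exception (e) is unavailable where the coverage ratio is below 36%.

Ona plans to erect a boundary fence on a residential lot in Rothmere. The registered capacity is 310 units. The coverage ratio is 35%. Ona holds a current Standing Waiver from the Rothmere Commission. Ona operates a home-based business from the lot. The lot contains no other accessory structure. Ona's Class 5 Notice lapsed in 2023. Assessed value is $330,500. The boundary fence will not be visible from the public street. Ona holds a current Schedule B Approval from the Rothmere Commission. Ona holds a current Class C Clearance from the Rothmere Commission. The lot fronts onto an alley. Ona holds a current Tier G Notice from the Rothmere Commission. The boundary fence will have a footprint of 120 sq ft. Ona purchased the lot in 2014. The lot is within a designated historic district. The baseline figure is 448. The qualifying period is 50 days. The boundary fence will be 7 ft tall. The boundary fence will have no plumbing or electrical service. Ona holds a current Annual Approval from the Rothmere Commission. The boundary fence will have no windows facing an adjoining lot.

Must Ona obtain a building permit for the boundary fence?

No — exception (a) applies; Ona does not need a building permit.

Exception (a): the lot has no other accessory structure; assessed value is $330,500, below the $390,500 limit — every condition holds. Considering the limiting provisions: (f) is triggered (a current Schedule B Approval is held), but is itself disapplied by (g): (g) operates — the lot is in a historic district. (h) would limit (g) — the registered capacity is 310 units, below the 320 units limit — but (i) sets (h) aside: (i) operates — a current Annual Approval is held. (j) would limit (i) — a current Standing Waiver is held — but (k) sets (j) aside: (k) is triggered — a current Class C Clearance is held. Exception (a) stands.
Exception (b) fails — the Class 5 Notice is not current.
Exception (c): the structure's footprint is 120 sq ft, under the 125 sq ft limit; no windows face an adjoining lot — every condition holds. Turning to paragraph (l): (l) operates against (c): a home-based business operates on the lot. Exception (c) does not apply.
Exception (d) fails — the baseline figure is 448, not below 435.
Exception (e)'s conditions are all satisfied: the structure's height is 7 ft, less than the 8 ft limit; there is no plumbing or electrical service. However, paragraph (n) must be considered: (n) operates — the coverage ratio is 35%, below the 36% limit. (e) is therefore removed.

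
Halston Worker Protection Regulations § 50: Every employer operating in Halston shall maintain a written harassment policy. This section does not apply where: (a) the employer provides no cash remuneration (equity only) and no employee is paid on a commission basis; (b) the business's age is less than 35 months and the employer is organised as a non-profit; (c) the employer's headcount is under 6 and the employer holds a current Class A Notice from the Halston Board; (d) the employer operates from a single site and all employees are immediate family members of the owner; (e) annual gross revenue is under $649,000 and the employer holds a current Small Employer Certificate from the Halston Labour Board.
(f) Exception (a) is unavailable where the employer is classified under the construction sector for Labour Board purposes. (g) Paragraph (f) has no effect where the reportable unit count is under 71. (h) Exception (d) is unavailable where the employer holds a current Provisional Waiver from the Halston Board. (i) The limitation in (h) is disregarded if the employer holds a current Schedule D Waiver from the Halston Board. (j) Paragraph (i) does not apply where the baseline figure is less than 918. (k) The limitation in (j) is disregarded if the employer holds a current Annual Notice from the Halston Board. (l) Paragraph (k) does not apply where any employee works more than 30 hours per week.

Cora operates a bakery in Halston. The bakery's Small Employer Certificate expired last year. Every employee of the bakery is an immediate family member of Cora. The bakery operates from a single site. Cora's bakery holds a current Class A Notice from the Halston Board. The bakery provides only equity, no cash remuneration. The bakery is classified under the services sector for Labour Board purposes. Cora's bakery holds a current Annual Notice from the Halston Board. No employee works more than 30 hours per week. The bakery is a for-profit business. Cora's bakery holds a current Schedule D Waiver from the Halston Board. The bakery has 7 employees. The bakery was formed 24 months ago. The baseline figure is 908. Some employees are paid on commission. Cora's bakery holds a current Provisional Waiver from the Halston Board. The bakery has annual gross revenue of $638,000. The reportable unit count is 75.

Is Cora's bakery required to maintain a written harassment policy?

No — exception (d) applies; Cora's bakery is not required to maintain a written harassment policy.

Exception (a) requires that no employee is paid on a commission basis; but some employees are paid on commission, so (a) is unavailable.
Exception (b) does not apply: the employer is for-profit.
Exception (c) requires that the employer's headcount is under 6; but the employer's headcount is 7, not under 6, so (c) is unavailable.
Exception (d): the employer operates from a single site; every employee is an immediate family member — every condition holds. Considering the limiting provisions: (h) would limit (d) — a current Provisional Waiver is held — but (i) sets (h) aside: (i) operates against (h): a current Schedule D Waiver is held. (j) would limit (i) — the baseline figure is 908, less than the 918 limit — but (k) sets (j) aside: (k) applies — a current Annual Notice is held. (l) is inapplicable (no employee exceeds 30 hours/week), so (k) stands. So (d) applies.
Exception (e) requires that the employer holds a current Small Employer Certificate from the Halston Labour Board; but the Small Employer Certificate has expired, so (e) is unavailable.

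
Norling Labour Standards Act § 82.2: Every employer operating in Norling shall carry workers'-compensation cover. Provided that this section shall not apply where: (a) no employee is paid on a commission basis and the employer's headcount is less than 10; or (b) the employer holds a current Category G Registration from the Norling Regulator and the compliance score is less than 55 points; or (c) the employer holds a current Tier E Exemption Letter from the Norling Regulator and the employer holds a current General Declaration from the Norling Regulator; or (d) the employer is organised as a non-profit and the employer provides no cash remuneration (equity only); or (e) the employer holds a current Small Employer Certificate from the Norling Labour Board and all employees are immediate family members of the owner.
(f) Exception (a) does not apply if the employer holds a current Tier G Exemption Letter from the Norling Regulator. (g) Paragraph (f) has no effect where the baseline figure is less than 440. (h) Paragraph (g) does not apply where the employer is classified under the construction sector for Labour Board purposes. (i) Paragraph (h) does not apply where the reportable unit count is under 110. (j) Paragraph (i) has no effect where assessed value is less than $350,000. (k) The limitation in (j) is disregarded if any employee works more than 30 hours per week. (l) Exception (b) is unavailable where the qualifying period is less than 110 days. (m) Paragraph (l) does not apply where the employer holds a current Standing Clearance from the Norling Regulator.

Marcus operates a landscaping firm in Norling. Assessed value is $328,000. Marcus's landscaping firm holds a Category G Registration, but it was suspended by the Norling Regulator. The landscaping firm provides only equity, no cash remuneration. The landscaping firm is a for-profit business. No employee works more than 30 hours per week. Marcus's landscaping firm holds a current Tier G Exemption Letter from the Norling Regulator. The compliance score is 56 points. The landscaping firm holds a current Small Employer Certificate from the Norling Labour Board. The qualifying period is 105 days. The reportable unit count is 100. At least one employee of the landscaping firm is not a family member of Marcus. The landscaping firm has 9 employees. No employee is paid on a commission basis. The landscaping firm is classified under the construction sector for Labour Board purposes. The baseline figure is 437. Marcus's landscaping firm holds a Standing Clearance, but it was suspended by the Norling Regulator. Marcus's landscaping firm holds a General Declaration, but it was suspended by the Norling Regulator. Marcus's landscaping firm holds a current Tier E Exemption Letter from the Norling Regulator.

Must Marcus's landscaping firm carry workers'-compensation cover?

All of (a)'s requirements are met (no employee is paid on commission; the employer's headcount is 9, less than the 10 limit). But: (f) operates against (a): a current Tier G Exemption Letter is held. (g) would limit (f) — the baseline figure is 437, less than the 440 limit — but (h) sets (g) aside: (h) operates against (g): the landscaping firm is classified under the construction sector. (i) would limit (h) — the reportable unit count is 100, under the 110 limit — but (j) sets (i) aside: (j) operates against (i): assessed value is $328,000, less than the $350,000 limit. (k) is inapplicable (no employee exceeds 30 hours/week), so (j) stands. So (a) is unavailable.
Exception (b) does not apply: there is no Category G Registration in force.
Exception (c) fails — the General Declaration is not current.
Exception (d) requires that the employer is organised as a non-profit; but the employer is for-profit, so (d) is unavailable.
Exception (e) fails — at least one employee is not a family member.
No exception displaces § 82.2.

Yes — Marcus's landscaping firm must carry workers'-compensation cover.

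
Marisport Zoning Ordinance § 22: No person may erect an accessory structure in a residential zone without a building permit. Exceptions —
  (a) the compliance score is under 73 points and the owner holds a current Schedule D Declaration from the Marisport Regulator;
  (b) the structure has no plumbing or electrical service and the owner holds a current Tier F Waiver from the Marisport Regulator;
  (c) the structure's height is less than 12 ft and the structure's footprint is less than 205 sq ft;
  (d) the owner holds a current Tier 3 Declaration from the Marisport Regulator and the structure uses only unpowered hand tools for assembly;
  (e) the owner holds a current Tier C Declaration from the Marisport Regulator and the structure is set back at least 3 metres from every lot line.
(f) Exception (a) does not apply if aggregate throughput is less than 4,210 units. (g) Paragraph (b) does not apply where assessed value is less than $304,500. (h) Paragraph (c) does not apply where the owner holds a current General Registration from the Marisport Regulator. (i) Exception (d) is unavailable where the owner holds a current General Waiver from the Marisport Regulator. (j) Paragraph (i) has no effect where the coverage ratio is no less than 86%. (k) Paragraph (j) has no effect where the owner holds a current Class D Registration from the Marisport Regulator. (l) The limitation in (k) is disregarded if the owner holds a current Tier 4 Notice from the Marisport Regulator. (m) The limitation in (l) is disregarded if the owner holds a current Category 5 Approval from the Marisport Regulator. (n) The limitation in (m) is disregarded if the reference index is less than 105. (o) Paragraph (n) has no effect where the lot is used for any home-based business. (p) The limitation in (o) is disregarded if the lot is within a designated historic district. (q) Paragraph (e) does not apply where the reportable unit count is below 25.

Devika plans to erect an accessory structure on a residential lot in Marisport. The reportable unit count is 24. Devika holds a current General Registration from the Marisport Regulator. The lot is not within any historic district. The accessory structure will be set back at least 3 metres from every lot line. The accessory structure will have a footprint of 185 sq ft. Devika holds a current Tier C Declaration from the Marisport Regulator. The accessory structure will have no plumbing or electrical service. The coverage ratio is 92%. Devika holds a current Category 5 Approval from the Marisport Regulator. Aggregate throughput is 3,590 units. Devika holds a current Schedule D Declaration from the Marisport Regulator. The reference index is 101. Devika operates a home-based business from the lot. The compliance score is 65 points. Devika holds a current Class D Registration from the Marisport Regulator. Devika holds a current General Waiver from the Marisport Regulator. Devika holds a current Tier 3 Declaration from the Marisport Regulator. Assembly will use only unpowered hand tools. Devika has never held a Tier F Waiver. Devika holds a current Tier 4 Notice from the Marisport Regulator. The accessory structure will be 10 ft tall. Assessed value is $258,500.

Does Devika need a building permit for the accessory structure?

Yes — Devika must obtain a building permit.

Exception (a)'s conditions are all satisfied: the compliance score is 65 points, under the 73 points limit; a current Schedule D Declaration is held. However, paragraph (f) must be considered: (f) applies — aggregate throughput is 3,590 units, less than the 4,210 units limit. Exception (a) does not apply.
Exception (b) fails — there is no Tier F Waiver in force.
Exception (c): the structure's height is 10 ft, less than the 12 ft limit; the structure's footprint is 185 sq ft, less than the 205 sq ft limit — every condition holds. However, paragraph (h) must be considered: (h) is triggered — a current General Registration is held. So (c) is unavailable.
Exception (d): a current Tier 3 Declaration is held; assembly uses only hand tools — every condition holds. However, paragraphs (i)–(p) must be considered: (i) operates against (d): a current General Waiver is held. (j) would limit (i) — the coverage ratio is 92%, meeting the 86% threshold — but (k) sets (j) aside: (k) operates against (j): a current Class D Registration is held. (l) would limit (k) — a current Tier 4 Notice is held — but (m) sets (l) aside: (m) is triggered — a current Category 5 Approval is held. (n) applies (the reference index is 101, less than the 105 limit), but yields to (o): (o) operates against (n): a home-based business operates on the lot. (p), which would lift (o), is not engaged — the lot is not in a historic district. Exception (d) does not apply.
Exception (e): a current Tier C Declaration is held; the setback is at least 3 m on every side — every condition holds. Turning to paragraph (q): (q) operates against (e): the reportable unit count is 24, below the 25 limit. (e) is therefore removed.
None of the exceptions is available; § 22 applies in full.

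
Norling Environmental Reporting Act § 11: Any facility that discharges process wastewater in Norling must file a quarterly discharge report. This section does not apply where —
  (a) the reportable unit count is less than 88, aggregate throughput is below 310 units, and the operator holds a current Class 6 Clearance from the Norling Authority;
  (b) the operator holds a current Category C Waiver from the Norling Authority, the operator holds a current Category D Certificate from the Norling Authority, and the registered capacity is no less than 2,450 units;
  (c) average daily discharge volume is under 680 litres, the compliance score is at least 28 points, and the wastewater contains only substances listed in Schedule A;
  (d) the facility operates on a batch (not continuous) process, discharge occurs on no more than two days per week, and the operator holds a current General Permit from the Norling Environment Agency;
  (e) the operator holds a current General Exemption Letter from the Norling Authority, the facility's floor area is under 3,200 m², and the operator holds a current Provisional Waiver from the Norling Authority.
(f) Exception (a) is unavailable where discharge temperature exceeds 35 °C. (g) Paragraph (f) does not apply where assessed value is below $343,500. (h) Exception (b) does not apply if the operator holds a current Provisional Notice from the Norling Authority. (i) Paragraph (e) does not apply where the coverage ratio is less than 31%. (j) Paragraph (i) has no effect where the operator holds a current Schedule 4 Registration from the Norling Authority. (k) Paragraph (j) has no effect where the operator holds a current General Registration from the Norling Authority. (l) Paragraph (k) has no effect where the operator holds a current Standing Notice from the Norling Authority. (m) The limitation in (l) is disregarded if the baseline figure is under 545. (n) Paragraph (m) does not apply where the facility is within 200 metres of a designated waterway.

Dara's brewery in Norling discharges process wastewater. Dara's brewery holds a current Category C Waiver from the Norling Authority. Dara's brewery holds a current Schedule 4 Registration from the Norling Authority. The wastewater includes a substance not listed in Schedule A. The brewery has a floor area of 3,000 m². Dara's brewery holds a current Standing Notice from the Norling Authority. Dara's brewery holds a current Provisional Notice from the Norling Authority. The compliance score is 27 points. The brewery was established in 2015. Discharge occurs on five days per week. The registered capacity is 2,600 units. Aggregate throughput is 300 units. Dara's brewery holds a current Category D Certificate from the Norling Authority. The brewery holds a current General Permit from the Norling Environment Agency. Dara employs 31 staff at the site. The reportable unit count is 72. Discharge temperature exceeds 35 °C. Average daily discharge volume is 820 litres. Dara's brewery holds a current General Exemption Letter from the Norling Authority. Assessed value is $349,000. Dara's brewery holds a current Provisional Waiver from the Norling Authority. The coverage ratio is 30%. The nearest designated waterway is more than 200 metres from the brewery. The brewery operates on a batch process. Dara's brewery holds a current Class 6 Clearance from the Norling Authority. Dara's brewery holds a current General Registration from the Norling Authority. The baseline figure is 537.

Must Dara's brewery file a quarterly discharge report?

Exception (a)'s conditions are all satisfied: the reportable unit count is 72, less than the 88 limit; aggregate throughput is 300 units, below the 310 units limit; a current Class 6 Clearance is held. But: (f) operates against (a): discharge temperature exceeds 35 °C. (g), which would lift (f), is inapplicable — assessed value is $349,000, not below $343,500. (a) is therefore removed.
All of (b)'s requirements are met (a current Category C Waiver is held; a current Category D Certificate is held; the registered capacity is 2,600 units, meeting the 2,450 units threshold). However, paragraph (h) must be considered: (h) operates against (b): a current Provisional Notice is held. (b) is therefore removed.
Exception (c) fails — average daily discharge volume is 820 litres, not under 680 litres.
Exception (d) requires that discharge occurs on no more than two days per week; but discharge occurs on five days per week, so (d) is unavailable.
All of (e)'s requirements are met (a current General Exemption Letter is held; the facility's floor area is 3,000 m², under the 3,200 m² limit; a current Provisional Waiver is held). But: (i) is engaged — the coverage ratio is 30%, less than the 31% limit. (j) would limit (i) — a current Schedule 4 Registration is held — but (k) sets (j) aside: (k) operates against (j): a current General Registration is held. (l) is engaged (a current Standing Notice is held), but is displaced by (m): (m) is engaged — the baseline figure is 537, under the 545 limit. (n), which would lift (m), is inapplicable — the brewery is more than 200 m from any designated waterway. (e) is therefore removed.
No exception displaces § 11.

Yes — Dara's brewery must file a quarterly discharge report.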